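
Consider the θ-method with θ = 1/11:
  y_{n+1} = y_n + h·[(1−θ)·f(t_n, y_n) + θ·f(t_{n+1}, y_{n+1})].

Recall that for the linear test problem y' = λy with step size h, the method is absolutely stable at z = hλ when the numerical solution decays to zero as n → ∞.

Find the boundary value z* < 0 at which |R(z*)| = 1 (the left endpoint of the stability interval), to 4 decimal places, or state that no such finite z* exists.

left endpoint -2.4444.

Set f=λy, z=hλ:
  y_{n+1} = y_n + z·[10/11·y_n + 1/11·y_{n+1}] ⇒ (1 − 1/11z)y_{n+1} = (1 + 10/11z)y_n
  ⇒ R(z) = (1 + 10/11z)/(1 − 1/11z).

Find x<0 with |R(x)|<1.
x=-0.76: |R|=0.2891
R=−1: 1+10/11x = −1+1/11x ⇒ -9/11x=2 ⇒ x=2/(-9/11)=-2.4444
Confirm numerically:
  x=-1.935: |R|=0.64554 <1
  x=-1.331: |R|=0.18733 <1
  x=-1.135: |R|=0.02884 <1
  x=-1.063: |R|=0.03067 <1
  x=-2.787: |R|=1.22362 >1
  x=-2.497: |R|=1.03504 >1
So |R|<1 on (-2.4444, 0).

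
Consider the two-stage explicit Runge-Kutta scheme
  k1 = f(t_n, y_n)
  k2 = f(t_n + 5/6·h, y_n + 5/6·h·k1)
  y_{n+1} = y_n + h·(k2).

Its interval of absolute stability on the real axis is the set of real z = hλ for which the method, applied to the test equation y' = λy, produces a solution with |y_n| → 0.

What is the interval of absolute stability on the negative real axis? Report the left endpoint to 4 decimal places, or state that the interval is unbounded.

On y'=λy, z=hλ:
  k1=λy_n ⇒ h·k1=z·y_n;  k2=λ(1+5/6z)y_n ⇒ h·k2=z(1+5/6z)y_n
  y_{n+1}/y_n = 1 + z(1+5/6z) = 1 + z + 5/6z²
  R(z) = 1 + z + 5/6z².

Boundary: |R(x)|=1, x<0.
x=-1.61: |R|=1.5501
R=1: x+5/6x²=0 ⇒ x=−6/5=-1.2000; min R=1−1/(4·5/6)=0.7000>−1
Confirm numerically:
  x=-1.048: |R|=0.86725 <1
  x=-0.856: |R|=0.75461 <1
  x=-0.497: |R|=0.70884 <1
  x=-1.775: |R|=1.85052 >1
  x=-1.308: |R|=1.11772 >1
So |R|<1 on (-1.2000, 0).

(-1.2000, 0).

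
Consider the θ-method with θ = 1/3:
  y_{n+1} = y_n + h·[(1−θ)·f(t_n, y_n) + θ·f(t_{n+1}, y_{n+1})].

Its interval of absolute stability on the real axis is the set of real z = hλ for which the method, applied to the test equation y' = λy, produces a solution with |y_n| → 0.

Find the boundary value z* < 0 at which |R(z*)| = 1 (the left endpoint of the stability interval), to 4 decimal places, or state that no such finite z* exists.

left endpoint -6.0000.

On y'=λy, z=hλ:
  y_{n+1} = y_n + z·[2/3·y_n + 1/3·y_{n+1}] ⇒ (1 − 1/3z)y_{n+1} = (1 + 2/3z)y_n
  Hence R(z) = (1 + 2/3z)/(1 − 1/3z).

Find x<0 with |R(x)|<1.
x=-1.72: |R|=0.0932
R=−1: 1+2/3x = −1+1/3x ⇒ -1/3x=2 ⇒ x=2/(-1/3)=-6.0000
Confirm numerically:
  x=-5.263: |R|=0.91081 <1
  x=-4.384: |R|=0.78115 <1
  x=-3.753: |R|=0.66726 <1
  x=-2.512: |R|=0.36720 <1
  x=-6.033: |R|=1.00365 >1
  x=-6.030: |R|=1.00332 >1
So |R|<1 on (-6.0000, 0).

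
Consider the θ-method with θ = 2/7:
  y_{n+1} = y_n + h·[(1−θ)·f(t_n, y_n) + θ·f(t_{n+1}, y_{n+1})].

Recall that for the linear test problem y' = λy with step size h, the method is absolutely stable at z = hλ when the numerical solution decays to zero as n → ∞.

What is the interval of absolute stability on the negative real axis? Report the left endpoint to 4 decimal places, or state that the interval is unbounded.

With y'=λy (z=hλ):
  y_{n+1} = y_n + z·[5/7·y_n + 2/7·y_{n+1}] ⇒ (1 − 2/7z)y_{n+1} = (1 + 5/7z)y_n
  so R(z) = (1 + 5/7z)/(1 − 2/7z).

Find x<0 with |R(x)|<1.
x=-0.92: |R|=0.2715
R=−1: 1+5/7x = −1+2/7x ⇒ -3/7x=2 ⇒ x=2/(-3/7)=-4.6667
Confirm numerically:
  x=-4.495: |R|=0.96779 <1
  x=-3.399: |R|=0.72438 <1
  x=-3.071: |R|=0.63575 <1
  x=-2.319: |R|=0.39483 <1
  x=-5.133: |R|=1.08103 >1
  x=-5.084: |R|=1.07293 >1
  x=-4.987: |R|=1.05662 >1
Interval (-4.6667, 0).

(-4.6667, 0).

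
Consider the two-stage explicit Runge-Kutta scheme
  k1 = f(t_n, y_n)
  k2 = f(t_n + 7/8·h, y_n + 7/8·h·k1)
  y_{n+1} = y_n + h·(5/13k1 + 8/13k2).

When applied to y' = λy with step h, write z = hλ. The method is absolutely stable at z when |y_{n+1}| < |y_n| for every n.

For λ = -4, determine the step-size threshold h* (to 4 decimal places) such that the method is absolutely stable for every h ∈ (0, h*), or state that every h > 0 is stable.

(-1.8571,0); λ=-4 ⇒ h* = (13/7)/4 = 0.4643.

Test eqn y'=λy, z=hλ:
  k1=λy_n ⇒ h·k1=z·y_n;  k2=λ(1+7/8z)y_n ⇒ h·k2=z(1+7/8z)y_n
  y_{n+1}/y_n = 1 + 5/13z + 8/13z(1+7/8z) = 1 + z + 7/13z²
  R(z) = 1 + z + 7/13z².

Boundary: |R(x)|=1, x<0.
x=-0.68: |R|=0.5690
R=1: x+7/13x²=0 ⇒ x=−13/7=-1.8571; min R=1−1/(4·7/13)=0.5357>−1
Confirm numerically:
  x=-1.813: |R|=0.95691 <1
  x=-1.539: |R|=0.73636 <1
  x=-1.428: |R|=0.67002 <1
  x=-1.325: |R|=0.62034 <1
  x=-2.367: |R|=1.64983 >1
  x=-2.015: |R|=1.17127 >1
So |R|<1 on (-1.8571, 0).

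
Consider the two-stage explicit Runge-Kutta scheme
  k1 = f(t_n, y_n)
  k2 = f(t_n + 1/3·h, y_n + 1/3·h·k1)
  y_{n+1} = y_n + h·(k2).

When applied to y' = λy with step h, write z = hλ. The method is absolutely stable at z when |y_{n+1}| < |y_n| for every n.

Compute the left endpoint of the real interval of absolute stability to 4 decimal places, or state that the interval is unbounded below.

z* = -3.0000.

On y'=λy, z=hλ:
  k1=λy_n ⇒ h·k1=z·y_n;  k2=λ(1+1/3z)y_n ⇒ h·k2=z(1+1/3z)y_n
  y_{n+1}/y_n = 1 + z(1+1/3z) = 1 + z + 1/3z²
  R(z) = 1 + z + 1/3z².

Need |R(x)|<1, x<0.
x=-1.48: |R|=0.2501
R=1: x+1/3x²=0 ⇒ x=−3=-3.0000; min R=1−1/(4·1/3)=0.2500>−1
Confirm numerically:
  x=-2.632: |R|=0.67714 <1
  x=-2.069: |R|=0.35792 <1
  x=-1.352: |R|=0.25730 <1
  x=-3.582: |R|=1.69491 >1
  x=-3.500: |R|=1.58333 >1
Stable set (-3.0000, 0).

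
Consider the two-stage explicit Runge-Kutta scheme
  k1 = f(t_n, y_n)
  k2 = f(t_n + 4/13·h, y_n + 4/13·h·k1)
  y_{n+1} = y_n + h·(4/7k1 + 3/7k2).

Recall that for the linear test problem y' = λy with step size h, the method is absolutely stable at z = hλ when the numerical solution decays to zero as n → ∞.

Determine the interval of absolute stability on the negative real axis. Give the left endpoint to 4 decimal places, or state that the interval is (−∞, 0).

On y'=λy, z=hλ:
  k1=λy_n ⇒ h·k1=z·y_n;  k2=λ(1+4/13z)y_n ⇒ h·k2=z(1+4/13z)y_n
  y_{n+1}/y_n = 1 + 4/7z + 3/7z(1+4/13z) = 1 + z + 12/91z²
  so R(z) = 1 + z + 12/91z².

Need |R(x)|<1, x<0.
x=-1.12: |R|=0.0454
R=1: x+12/91x²=0 ⇒ x=−91/12=-7.5833; min R=1−1/(4·12/91)=-0.8958>−1
Confirm numerically:
  x=-7.483: |R|=0.90099 <1
  x=-6.020: |R|=0.24105 <1
  x=-5.645: |R|=0.44289 <1
  x=-8.103: |R|=1.55528 >1
  x=-8.082: |R|=1.53146 >1
  x=-7.795: |R|=1.21757 >1
So |R|<1 on (-7.5833, 0).

z∈(-7.5833,0).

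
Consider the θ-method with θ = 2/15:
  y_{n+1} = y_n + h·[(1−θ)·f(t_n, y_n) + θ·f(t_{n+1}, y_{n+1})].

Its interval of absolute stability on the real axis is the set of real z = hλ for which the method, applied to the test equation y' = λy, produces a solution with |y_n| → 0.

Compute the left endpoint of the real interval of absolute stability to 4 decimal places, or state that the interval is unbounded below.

On y'=λy, z=hλ:
  y_{n+1} = y_n + z·[13/15·y_n + 2/15·y_{n+1}] ⇒ (1 − 2/15z)y_{n+1} = (1 + 13/15z)y_n
  Hence R(z) = (1 + 13/15z)/(1 − 2/15z).

Solve |R(x)|<1 on ℝ⁻.
x=-0.76: |R|=0.3099
R=−1: 1+13/15x = −1+2/15x ⇒ -11/15x=2 ⇒ x=2/(-11/15)=-2.7273
Confirm numerically:
  x=-2.149: |R|=0.67038 <1
  x=-1.290: |R|=0.10068 <1
  x=-1.134: |R|=0.01494 <1
  x=-3.022: |R|=1.15406 >1
  x=-2.937: |R|=1.11052 >1
Interval (-2.7273, 0).

z* = -2.7273.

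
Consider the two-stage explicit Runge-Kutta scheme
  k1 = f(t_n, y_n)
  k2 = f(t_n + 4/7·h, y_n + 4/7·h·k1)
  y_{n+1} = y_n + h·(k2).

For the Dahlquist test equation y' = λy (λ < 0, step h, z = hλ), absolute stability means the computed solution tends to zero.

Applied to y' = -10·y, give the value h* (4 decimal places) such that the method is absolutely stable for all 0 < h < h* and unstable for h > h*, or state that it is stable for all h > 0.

Set f=λy, z=hλ:
  k1=λy_n ⇒ h·k1=z·y_n;  k2=λ(1+4/7z)y_n ⇒ h·k2=z(1+4/7z)y_n
  y_{n+1}/y_n = 1 + z(1+4/7z) = 1 + z + 4/7z²
  ⇒ R(z) = 1 + z + 4/7z².

Boundary: |R(x)|=1, x<0.
x=-0.53: |R|=0.6305
R=1: x+4/7x²=0 ⇒ x=−7/4=-1.7500; min R=1−1/(4·4/7)=0.5625>−1
Confirm numerically:
  x=-1.676: |R|=0.92913 <1
  x=-1.214: |R|=0.62817 <1
  x=-1.200: |R|=0.62286 <1
  x=-0.995: |R|=0.57073 <1
  x=-2.111: |R|=1.43547 >1
  x=-1.980: |R|=1.26023 >1
  x=-1.921: |R|=1.18771 >1
Stable set (-1.7500, 0).

(-1.7500,0); λ=-10 ⇒ h* = (7/4)/10 = 0.1750.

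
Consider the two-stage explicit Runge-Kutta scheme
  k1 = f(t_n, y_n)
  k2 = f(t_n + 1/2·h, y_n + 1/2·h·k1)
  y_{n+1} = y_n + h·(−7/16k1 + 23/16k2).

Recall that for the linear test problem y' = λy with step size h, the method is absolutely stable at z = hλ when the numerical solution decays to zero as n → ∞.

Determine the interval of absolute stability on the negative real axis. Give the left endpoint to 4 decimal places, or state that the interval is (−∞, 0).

z∈(-1.3913,0).

On y'=λy, z=hλ:
  k1=λy_n ⇒ h·k1=z·y_n;  k2=λ(1+1/2z)y_n ⇒ h·k2=z(1+1/2z)y_n
  y_{n+1}/y_n = 1 − 7/16z + 23/16z(1+1/2z) = 1 + z + 23/32z²
  R(z) = 1 + z + 23/32z².

Need |R(x)|<1, x<0.
x=-1.18: |R|=0.8208
R=1: x+23/32x²=0 ⇒ x=−32/23=-1.3913; min R=1−1/(4·23/32)=0.6522>−1
Confirm numerically:
  x=-1.244: |R|=0.86829 <1
  x=-0.968: |R|=0.70549 <1
  x=-0.857: |R|=0.67089 <1
  x=-0.715: |R|=0.65244 <1
  x=-1.857: |R|=1.62157 >1
  x=-1.640: |R|=1.29315 >1
  x=-1.600: |R|=1.24000 >1
Stable set (-1.3913, 0).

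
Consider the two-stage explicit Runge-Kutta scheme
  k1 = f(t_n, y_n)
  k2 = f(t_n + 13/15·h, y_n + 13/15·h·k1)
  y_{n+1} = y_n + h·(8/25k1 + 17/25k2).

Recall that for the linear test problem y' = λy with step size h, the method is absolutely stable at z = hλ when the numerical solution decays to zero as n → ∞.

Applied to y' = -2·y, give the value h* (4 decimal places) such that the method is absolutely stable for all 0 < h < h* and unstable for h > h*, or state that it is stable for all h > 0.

(-1.6968,0); λ=-2 ⇒ h* = (375/221)/2 = 0.8484.

On y'=λy, z=hλ:
  k1=λy_n ⇒ h·k1=z·y_n;  k2=λ(1+13/15z)y_n ⇒ h·k2=z(1+13/15z)y_n
  y_{n+1}/y_n = 1 + 8/25z + 17/25z(1+13/15z) = 1 + z + 221/375z²
  ⇒ R(z) = 1 + z + 221/375z².

Need |R(x)|<1, x<0.
x=-0.99: |R|=0.5876
R=1: x+221/375x²=0 ⇒ x=−375/221=-1.6968; min R=1−1/(4·221/375)=0.5758>−1
Confirm numerically:
  x=-1.382: |R|=0.74358 <1
  x=-1.258: |R|=0.67466 <1
  x=-1.229: |R|=0.66115 <1
  x=-1.141: |R|=0.62624 <1
  x=-2.126: |R|=1.53771 >1
  x=-2.072: |R|=1.45812 >1
  x=-1.945: |R|=1.28446 >1
Stable set (-1.6968, 0).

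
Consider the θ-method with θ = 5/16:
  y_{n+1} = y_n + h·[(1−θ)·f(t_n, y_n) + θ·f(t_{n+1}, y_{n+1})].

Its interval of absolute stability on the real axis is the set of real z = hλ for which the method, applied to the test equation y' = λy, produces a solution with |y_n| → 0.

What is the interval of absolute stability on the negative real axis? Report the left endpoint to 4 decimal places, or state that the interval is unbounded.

Set f=λy, z=hλ:
  y_{n+1} = y_n + z·[11/16·y_n + 5/16·y_{n+1}] ⇒ (1 − 5/16z)y_{n+1} = (1 + 11/16z)y_n
  ⇒ R(z) = (1 + 11/16z)/(1 − 5/16z).

Boundary: |R(x)|=1, x<0.
x=-1.09: |R|=0.1869
R=−1: 1+11/16x = −1+5/16x ⇒ -3/8x=2 ⇒ x=2/(-3/8)=-5.3333
Confirm numerically:
  x=-4.327: |R|=0.83956 <1
  x=-3.322: |R|=0.62993 <1
  x=-3.008: |R|=0.55052 <1
  x=-5.828: |R|=1.06575 >1
  x=-5.800: |R|=1.06222 >1
  x=-5.649: |R|=1.04281 >1
So |R|<1 on (-5.3333, 0).

(-5.3333, 0).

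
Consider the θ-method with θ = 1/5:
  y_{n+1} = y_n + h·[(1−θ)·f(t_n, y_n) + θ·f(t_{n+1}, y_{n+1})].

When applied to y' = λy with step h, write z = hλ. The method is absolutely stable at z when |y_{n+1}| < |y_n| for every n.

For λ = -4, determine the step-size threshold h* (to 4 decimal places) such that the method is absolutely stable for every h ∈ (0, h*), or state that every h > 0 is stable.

(-3.3333,0); λ=-4 ⇒ h* = (10/3)/4 = 0.8333.

With y'=λy (z=hλ):
  y_{n+1} = y_n + z·[4/5·y_n + 1/5·y_{n+1}] ⇒ (1 − 1/5z)y_{n+1} = (1 + 4/5z)y_n
  ⇒ R(z) = (1 + 4/5z)/(1 − 1/5z).

Boundary: |R(x)|=1, x<0.
x=-1.14: |R|=0.0717
R=−1: 1+4/5x = −1+1/5x ⇒ -3/5x=2 ⇒ x=2/(-3/5)=-3.3333
Confirm numerically:
  x=-2.479: |R|=0.65731 <1
  x=-2.393: |R|=0.61842 <1
  x=-2.181: |R|=0.51859 <1
  x=-1.406: |R|=0.09741 <1
  x=-3.506: |R|=1.06090 >1
  x=-3.435: |R|=1.03616 >1
So |R|<1 on (-3.3333, 0).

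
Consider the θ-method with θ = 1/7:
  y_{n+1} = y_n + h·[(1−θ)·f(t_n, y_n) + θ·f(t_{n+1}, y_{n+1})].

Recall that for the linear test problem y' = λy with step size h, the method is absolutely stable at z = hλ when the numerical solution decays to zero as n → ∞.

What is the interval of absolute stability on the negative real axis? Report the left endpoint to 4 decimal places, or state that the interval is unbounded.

Set f=λy, z=hλ:
  y_{n+1} = y_n + z·[6/7·y_n + 1/7·y_{n+1}] ⇒ (1 − 1/7z)y_{n+1} = (1 + 6/7z)y_n
  R(z) = (1 + 6/7z)/(1 − 1/7z).

Solve |R(x)|<1 on ℝ⁻.
x=-0.71: |R|=0.3554
R=−1: 1+6/7x = −1+1/7x ⇒ -5/7x=2 ⇒ x=2/(-5/7)=-2.8000
Confirm numerically:
  x=-2.735: |R|=0.96662 <1
  x=-2.707: |R|=0.95210 <1
  x=-2.660: |R|=0.92754 <1
  x=-3.338: |R|=1.26021 >1
  x=-2.896: |R|=1.04850 >1
Interval (-2.8000, 0).

z∈(-2.8000,0).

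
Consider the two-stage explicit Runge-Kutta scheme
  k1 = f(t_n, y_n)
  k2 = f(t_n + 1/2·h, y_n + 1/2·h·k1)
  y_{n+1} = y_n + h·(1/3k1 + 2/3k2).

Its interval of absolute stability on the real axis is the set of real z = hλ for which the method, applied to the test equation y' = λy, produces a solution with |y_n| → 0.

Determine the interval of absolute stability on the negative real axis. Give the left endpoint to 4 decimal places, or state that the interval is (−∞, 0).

Test eqn y'=λy, z=hλ:
  k1=λy_n ⇒ h·k1=z·y_n;  k2=λ(1+1/2z)y_n ⇒ h·k2=z(1+1/2z)y_n
  y_{n+1}/y_n = 1 + 1/3z + 2/3z(1+1/2z) = 1 + z + 1/3z²
  R(z) = 1 + z + 1/3z².

Boundary: |R(x)|=1, x<0.
x=-1.77: |R|=0.2743
R=1: x+1/3x²=0 ⇒ x=−3=-3.0000; min R=1−1/(4·1/3)=0.2500>−1
Confirm numerically:
  x=-2.760: |R|=0.77920 <1
  x=-1.887: |R|=0.29992 <1
  x=-1.457: |R|=0.25062 <1
  x=-3.506: |R|=1.59135 >1
  x=-3.037: |R|=1.03746 >1
Stable set (-3.0000, 0).

z∈(-3.0000,0).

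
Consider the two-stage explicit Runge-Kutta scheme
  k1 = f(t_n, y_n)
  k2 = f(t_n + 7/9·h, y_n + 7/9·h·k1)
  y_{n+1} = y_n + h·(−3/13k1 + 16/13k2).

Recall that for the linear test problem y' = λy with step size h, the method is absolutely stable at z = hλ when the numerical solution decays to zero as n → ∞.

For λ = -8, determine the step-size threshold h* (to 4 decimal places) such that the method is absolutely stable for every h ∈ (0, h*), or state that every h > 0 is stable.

(-1.0446,0); λ=-8 ⇒ h* = (117/112)/8 = 0.1306.

With y'=λy (z=hλ):
  k1=λy_n ⇒ h·k1=z·y_n;  k2=λ(1+7/9z)y_n ⇒ h·k2=z(1+7/9z)y_n
  y_{n+1}/y_n = 1 − 3/13z + 16/13z(1+7/9z) = 1 + z + 112/117z²
  so R(z) = 1 + z + 112/117z².

Solve |R(x)|<1 on ℝ⁻.
x=-0.58: |R|=0.7420
R=1: x+112/117x²=0 ⇒ x=−117/112=-1.0446; min R=1−1/(4·112/117)=0.7388>−1
Confirm numerically:
  x=-0.812: |R|=0.81917 <1
  x=-0.745: |R|=0.78631 <1
  x=-0.695: |R|=0.76738 <1
  x=-0.684: |R|=0.76386 <1
  x=-1.458: |R|=1.57692 >1
  x=-1.439: |R|=1.54323 >1
So |R|<1 on (-1.0446, 0).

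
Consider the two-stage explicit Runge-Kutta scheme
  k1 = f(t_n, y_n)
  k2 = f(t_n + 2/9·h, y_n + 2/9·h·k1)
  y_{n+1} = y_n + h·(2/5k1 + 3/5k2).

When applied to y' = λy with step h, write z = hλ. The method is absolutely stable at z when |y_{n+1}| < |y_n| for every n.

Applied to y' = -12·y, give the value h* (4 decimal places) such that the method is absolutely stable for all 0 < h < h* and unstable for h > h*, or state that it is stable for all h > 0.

(-7.5000,0); λ=-12 ⇒ h* = (15/2)/12 = 0.6250.

Set f=λy, z=hλ:
  k1=λy_n ⇒ h·k1=z·y_n;  k2=λ(1+2/9z)y_n ⇒ h·k2=z(1+2/9z)y_n
  y_{n+1}/y_n = 1 + 2/5z + 3/5z(1+2/9z) = 1 + z + 2/15z²
  R(z) = 1 + z + 2/15z².

Need |R(x)|<1, x<0.
x=-1.29: |R|=0.0681
R=1: x+2/15x²=0 ⇒ x=−15/2=-7.5000; min R=1−1/(4·2/15)=-0.8750>−1
Confirm numerically:
  x=-7.023: |R|=0.55334 <1
  x=-5.277: |R|=0.56410 <1
  x=-5.227: |R|=0.58413 <1
  x=-4.567: |R|=0.78600 <1
  x=-7.979: |R|=1.50959 >1
  x=-7.794: |R|=1.30552 >1
  x=-7.546: |R|=1.04628 >1
Interval (-7.5000, 0).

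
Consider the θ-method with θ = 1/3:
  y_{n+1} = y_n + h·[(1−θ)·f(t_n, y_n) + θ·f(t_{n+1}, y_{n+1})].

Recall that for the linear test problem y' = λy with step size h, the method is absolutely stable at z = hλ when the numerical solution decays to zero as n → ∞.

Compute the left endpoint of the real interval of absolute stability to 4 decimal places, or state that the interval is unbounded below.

z* = -6.0000.

Test eqn y'=λy, z=hλ:
  y_{n+1} = y_n + z·[2/3·y_n + 1/3·y_{n+1}] ⇒ (1 − 1/3z)y_{n+1} = (1 + 2/3z)y_n
  Hence R(z) = (1 + 2/3z)/(1 − 1/3z).

Solve |R(x)|<1 on ℝ⁻.
x=-1.6: |R|=0.0435
R=−1: 1+2/3x = −1+1/3x ⇒ -1/3x=2 ⇒ x=2/(-1/3)=-6.0000
Confirm numerically:
  x=-5.704: |R|=0.96599 <1
  x=-3.637: |R|=0.64397 <1
  x=-2.806: |R|=0.44988 <1
  x=-6.446: |R|=1.04722 >1
  x=-6.380: |R|=1.04051 >1
  x=-6.362: |R|=1.03867 >1
Stable set (-6.0000, 0).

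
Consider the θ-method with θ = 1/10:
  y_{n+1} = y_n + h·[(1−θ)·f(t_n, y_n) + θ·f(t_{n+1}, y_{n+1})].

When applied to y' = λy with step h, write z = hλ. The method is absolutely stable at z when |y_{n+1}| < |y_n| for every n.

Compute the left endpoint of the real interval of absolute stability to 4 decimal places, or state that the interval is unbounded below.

On y'=λy, z=hλ:
  y_{n+1} = y_n + z·[9/10·y_n + 1/10·y_{n+1}] ⇒ (1 − 1/10z)y_{n+1} = (1 + 9/10z)y_n
  so R(z) = (1 + 9/10z)/(1 − 1/10z).

Need |R(x)|<1, x<0.
x=-0.77: |R|=0.2851
R=−1: 1+9/10x = −1+1/10x ⇒ -4/5x=2 ⇒ x=2/(-4/5)=-2.5000
Confirm numerically:
  x=-2.373: |R|=0.91789 <1
  x=-1.730: |R|=0.47485 <1
  x=-1.643: |R|=0.41115 <1
  x=-1.034: |R|=0.06290 <1
  x=-2.771: |R|=1.16976 >1
  x=-2.720: |R|=1.13836 >1
So |R|<1 on (-2.5000, 0).

left endpoint -2.5000.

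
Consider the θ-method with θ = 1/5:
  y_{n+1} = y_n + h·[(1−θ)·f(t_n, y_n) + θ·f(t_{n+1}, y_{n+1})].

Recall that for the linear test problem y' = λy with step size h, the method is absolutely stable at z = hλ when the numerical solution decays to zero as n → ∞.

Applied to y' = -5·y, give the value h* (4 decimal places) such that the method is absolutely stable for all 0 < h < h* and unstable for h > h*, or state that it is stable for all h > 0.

(-3.3333,0); λ=-5 ⇒ h* = (10/3)/5 = 0.6667.

Set f=λy, z=hλ:
  y_{n+1} = y_n + z·[4/5·y_n + 1/5·y_{n+1}] ⇒ (1 − 1/5z)y_{n+1} = (1 + 4/5z)y_n
  so R(z) = (1 + 4/5z)/(1 − 1/5z).

Solve |R(x)|<1 on ℝ⁻.
x=-1.58: |R|=0.2006
R=−1: 1+4/5x = −1+1/5x ⇒ -3/5x=2 ⇒ x=2/(-3/5)=-3.3333
Confirm numerically:
  x=-2.758: |R|=0.77752 <1
  x=-2.363: |R|=0.60464 <1
  x=-2.358: |R|=0.60234 <1
  x=-1.524: |R|=0.16800 <1
  x=-3.545: |R|=1.07431 >1
  x=-3.503: |R|=1.05986 >1
So |R|<1 on (-3.3333, 0).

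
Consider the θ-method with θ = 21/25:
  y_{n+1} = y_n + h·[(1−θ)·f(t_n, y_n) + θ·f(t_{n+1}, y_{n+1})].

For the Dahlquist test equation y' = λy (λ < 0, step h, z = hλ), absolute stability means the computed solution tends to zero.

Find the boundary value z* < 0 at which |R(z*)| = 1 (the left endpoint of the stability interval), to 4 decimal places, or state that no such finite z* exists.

unbounded; (−∞, 0).

Test eqn y'=λy, z=hλ:
  y_{n+1} = y_n + z·[4/25·y_n + 21/25·y_{n+1}] ⇒ (1 − 21/25z)y_{n+1} = (1 + 4/25z)y_n
  R(z) = (1 + 4/25z)/(1 − 21/25z).

Solve |R(x)|<1 on ℝ⁻.
x=-0.91: |R|=0.4842
x=-2: |R|=0.2537
x=-10: |R|=0.0638
x=-100: |R|=0.1765
θ=21/25≥1/2 ⇒ |1+4/25x|<|1−21/25x| ∀x<0 ⇒ interval (−∞,0).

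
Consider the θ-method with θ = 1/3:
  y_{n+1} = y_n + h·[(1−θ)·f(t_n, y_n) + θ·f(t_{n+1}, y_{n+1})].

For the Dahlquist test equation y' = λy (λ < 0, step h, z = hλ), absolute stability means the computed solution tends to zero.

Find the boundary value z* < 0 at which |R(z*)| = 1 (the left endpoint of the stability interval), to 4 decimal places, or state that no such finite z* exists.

z* = -6.0000.

Set f=λy, z=hλ:
  y_{n+1} = y_n + z·[2/3·y_n + 1/3·y_{n+1}] ⇒ (1 − 1/3z)y_{n+1} = (1 + 2/3z)y_n
  ⇒ R(z) = (1 + 2/3z)/(1 − 1/3z).

Solve |R(x)|<1 on ℝ⁻.
x=-0.81: |R|=0.3622
R=−1: 1+2/3x = −1+1/3x ⇒ -1/3x=2 ⇒ x=2/(-1/3)=-6.0000
Confirm numerically:
  x=-5.132: |R|=0.89326 <1
  x=-4.327: |R|=0.77167 <1
  x=-3.233: |R|=0.55607 <1
  x=-6.208: |R|=1.02259 >1
  x=-6.180: |R|=1.01961 >1
So |R|<1 on (-6.0000, 0).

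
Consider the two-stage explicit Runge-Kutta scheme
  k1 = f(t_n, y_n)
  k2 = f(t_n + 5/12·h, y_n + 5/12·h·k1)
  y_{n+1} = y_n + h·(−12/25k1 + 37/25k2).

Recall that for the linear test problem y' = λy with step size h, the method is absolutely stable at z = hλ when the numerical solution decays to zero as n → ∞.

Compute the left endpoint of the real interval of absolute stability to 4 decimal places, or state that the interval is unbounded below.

Test eqn y'=λy, z=hλ:
  k1=λy_n ⇒ h·k1=z·y_n;  k2=λ(1+5/12z)y_n ⇒ h·k2=z(1+5/12z)y_n
  y_{n+1}/y_n = 1 − 12/25z + 37/25z(1+5/12z) = 1 + z + 37/60z²
  R(z) = 1 + z + 37/60z².

Solve |R(x)|<1 on ℝ⁻.
x=-0.36: |R|=0.7199
R=1: x+37/60x²=0 ⇒ x=−60/37=-1.6216; min R=1−1/(4·37/60)=0.5946>−1
Confirm numerically:
  x=-1.317: |R|=0.75260 <1
  x=-1.302: |R|=0.74338 <1
  x=-0.979: |R|=0.61204 <1
  x=-0.798: |R|=0.59470 <1
  x=-1.961: |R|=1.41040 >1
  x=-1.755: |R|=1.14435 >1
Interval (-1.6216, 0).

z* = -1.6216.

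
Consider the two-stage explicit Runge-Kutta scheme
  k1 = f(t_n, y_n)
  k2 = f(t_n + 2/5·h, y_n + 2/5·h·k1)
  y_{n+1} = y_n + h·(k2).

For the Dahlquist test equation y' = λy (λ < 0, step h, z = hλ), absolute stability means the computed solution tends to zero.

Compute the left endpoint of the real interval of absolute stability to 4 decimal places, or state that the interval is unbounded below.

Test eqn y'=λy, z=hλ:
  k1=λy_n ⇒ h·k1=z·y_n;  k2=λ(1+2/5z)y_n ⇒ h·k2=z(1+2/5z)y_n
  y_{n+1}/y_n = 1 + z(1+2/5z) = 1 + z + 2/5z²
  so R(z) = 1 + z + 2/5z².

Need |R(x)|<1, x<0.
x=-1.47: |R|=0.3944
R=1: x+2/5x²=0 ⇒ x=−5/2=-2.5000; min R=1−1/(4·2/5)=0.3750>−1
Confirm numerically:
  x=-2.372: |R|=0.87855 <1
  x=-2.299: |R|=0.81516 <1
  x=-1.641: |R|=0.43615 <1
  x=-2.942: |R|=1.52015 >1
  x=-2.555: |R|=1.05621 >1
Stable set (-2.5000, 0).

z* = -2.5000.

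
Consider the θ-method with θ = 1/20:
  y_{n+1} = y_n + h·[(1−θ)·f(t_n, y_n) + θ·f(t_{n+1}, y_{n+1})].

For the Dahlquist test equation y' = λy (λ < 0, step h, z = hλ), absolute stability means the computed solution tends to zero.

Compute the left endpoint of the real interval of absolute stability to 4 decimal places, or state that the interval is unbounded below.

With y'=λy (z=hλ):
  y_{n+1} = y_n + z·[19/20·y_n + 1/20·y_{n+1}] ⇒ (1 − 1/20z)y_{n+1} = (1 + 19/20z)y_n
  R(z) = (1 + 19/20z)/(1 − 1/20z).

Solve |R(x)|<1 on ℝ⁻.
x=-1.76: |R|=0.6176
R=−1: 1+19/20x = −1+1/20x ⇒ -9/10x=2 ⇒ x=2/(-9/10)=-2.2222
Confirm numerically:
  x=-2.166: |R|=0.95434 <1
  x=-1.673: |R|=0.54386 <1
  x=-0.974: |R|=0.07123 <1
  x=-2.798: |R|=1.45460 >1
  x=-2.579: |R|=1.28442 >1
So |R|<1 on (-2.2222, 0).

left endpoint -2.2222.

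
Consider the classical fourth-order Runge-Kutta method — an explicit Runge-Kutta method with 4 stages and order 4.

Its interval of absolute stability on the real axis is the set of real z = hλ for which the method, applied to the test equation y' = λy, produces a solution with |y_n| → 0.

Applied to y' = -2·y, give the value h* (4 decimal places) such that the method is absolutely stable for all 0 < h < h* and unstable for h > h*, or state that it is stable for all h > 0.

(-2.7853,0); λ=-2 ⇒ h* = 1.3926.

Test eqn y'=λy, z=hλ:
  order 4, 4-stage ⇒ R(z)=1+z+z^2/2+z^3/6+z^4/24
  (e.g. R(-1.2)=0.31840, |R|=0.31840)

Need |R(x)|<1, x<0.
x=-1.2: |R|=0.3184
|R(-3.07)|=1.5212 |R(-1.12)|=0.3386 |R(-0.71)|=0.4930
Bisect:
  x_lo=-3.2855 |R|=2.0560  x_hi=-0.0959 |R|=0.9086
  mid=-1.69070 |R|=0.27352 →hi
  mid=-2.48812 |R|=0.63692 →hi
  mid=-2.88683 |R|=1.16419 →lo
  mid=-2.68747 |R|=0.86226 →hi
  mid=-2.78715 |R|=1.00280 →lo
  mid=-2.73731 |R|=0.93003 →hi
  mid=-2.76223 |R|=0.96578 →hi
  ...
  [-2.78540,-2.78520] ⇒ x*=-2.7853
Interval (-2.7853, 0).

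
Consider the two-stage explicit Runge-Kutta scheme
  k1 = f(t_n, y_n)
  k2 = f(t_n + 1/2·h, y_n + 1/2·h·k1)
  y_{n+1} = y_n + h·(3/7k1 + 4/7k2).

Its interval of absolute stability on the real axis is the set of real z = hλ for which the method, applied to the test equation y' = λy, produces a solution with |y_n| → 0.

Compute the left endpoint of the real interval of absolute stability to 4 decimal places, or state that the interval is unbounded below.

left endpoint -3.5000.

On y'=λy, z=hλ:
  k1=λy_n ⇒ h·k1=z·y_n;  k2=λ(1+1/2z)y_n ⇒ h·k2=z(1+1/2z)y_n
  y_{n+1}/y_n = 1 + 3/7z + 4/7z(1+1/2z) = 1 + z + 2/7z²
  so R(z) = 1 + z + 2/7z².

Need |R(x)|<1, x<0.
x=-0.32: |R|=0.7093
R=1: x+2/7x²=0 ⇒ x=−7/2=-3.5000; min R=1−1/(4·2/7)=0.1250>−1
Confirm numerically:
  x=-3.246: |R|=0.76443 <1
  x=-2.619: |R|=0.34076 <1
  x=-2.303: |R|=0.21237 <1
  x=-1.660: |R|=0.12731 <1
  x=-3.727: |R|=1.24172 >1
  x=-3.640: |R|=1.14560 >1
Interval (-3.5000, 0).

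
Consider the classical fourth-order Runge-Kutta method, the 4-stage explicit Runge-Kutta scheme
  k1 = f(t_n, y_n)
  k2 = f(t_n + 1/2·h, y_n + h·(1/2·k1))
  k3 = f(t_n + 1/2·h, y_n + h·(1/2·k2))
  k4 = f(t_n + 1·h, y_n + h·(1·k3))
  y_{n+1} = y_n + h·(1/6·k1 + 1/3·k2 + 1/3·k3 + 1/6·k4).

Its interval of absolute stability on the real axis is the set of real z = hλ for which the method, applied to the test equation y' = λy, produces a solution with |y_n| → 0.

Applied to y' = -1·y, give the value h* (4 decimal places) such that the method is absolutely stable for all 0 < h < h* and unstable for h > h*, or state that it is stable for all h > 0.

On y'=λy, z=hλ:
  order 4, 4-stage ⇒ R(z)=1+z+z^2/2+z^3/6+z^4/24
  (e.g. R(-0.67)=0.51272, |R|=0.51272)

Find x<0 with |R(x)|<1.
x=-0.67: |R|=0.5127
|R(-2.57)|=0.7210 |R(-0.94)|=0.3959 |R(-0.69)|=0.5027
Bisect:
  x_lo=-3.4475 |R|=2.5517  x_hi=-0.2091 |R|=0.8113
  mid=-1.82826 |R|=0.29003 →hi
  mid=-2.63786 |R|=0.79954 →hi
  mid=-3.04266 |R|=1.46262 →lo
  mid=-2.84026 |R|=1.08608 →lo
  mid=-2.73906 |R|=0.93250 →hi
  mid=-2.78966 |R|=1.00660 →lo
  mid=-2.76436 |R|=0.96889 →hi
  mid=-2.77701 |R|=0.98758 →hi
  ...
  [-2.78531,-2.78511] ⇒ x*=-2.7853
So |R|<1 on (-2.7853, 0).

(-2.7853,0); λ=-1 ⇒ h* = 2.7853.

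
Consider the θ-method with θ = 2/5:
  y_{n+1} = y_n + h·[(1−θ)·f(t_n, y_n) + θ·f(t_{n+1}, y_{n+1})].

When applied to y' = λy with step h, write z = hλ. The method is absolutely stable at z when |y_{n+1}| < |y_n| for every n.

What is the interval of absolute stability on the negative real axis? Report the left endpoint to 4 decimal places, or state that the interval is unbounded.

On y'=λy, z=hλ:
  y_{n+1} = y_n + z·[3/5·y_n + 2/5·y_{n+1}] ⇒ (1 − 2/5z)y_{n+1} = (1 + 3/5z)y_n
  so R(z) = (1 + 3/5z)/(1 − 2/5z).

Solve |R(x)|<1 on ℝ⁻.
x=-1.55: |R|=0.0432
R=−1: 1+3/5x = −1+2/5x ⇒ -1/5x=2 ⇒ x=2/(-1/5)=-10.0000
Confirm numerically:
  x=-8.498: |R|=0.93171 <1
  x=-7.635: |R|=0.88333 <1
  x=-7.321: |R|=0.86361 <1
  x=-5.329: |R|=0.70169 <1
  x=-10.293: |R|=1.01145 >1
  x=-10.050: |R|=1.00199 >1
So |R|<1 on (-10.0000, 0).

z∈(-10.0000,0).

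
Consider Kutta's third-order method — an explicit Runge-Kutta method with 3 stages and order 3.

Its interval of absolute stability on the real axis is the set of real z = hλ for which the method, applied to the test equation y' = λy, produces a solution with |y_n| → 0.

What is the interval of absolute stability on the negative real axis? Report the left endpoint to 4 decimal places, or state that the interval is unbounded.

With y'=λy (z=hλ):
  order 3, 3-stage ⇒ R(z)=1+z+z^2/2+z^3/6
  (e.g. R(-1.55)=0.03060, |R|=0.03060)

Need |R(x)|<1, x<0.
x=-1.55: |R|=0.0306
|R(-1.59)|=0.0041 |R(-0.61)|=0.5382 |R(-0.57)|=0.5616
Bisect:
  x_lo=-3.1889 |R|=2.5091  x_hi=-0.0588 |R|=0.9429
  mid=-1.62387 |R|=0.01907 →hi
  mid=-2.40639 |R|=0.83348 →hi
  mid=-2.79764 |R|=1.53368 →lo
  mid=-2.60201 |R|=1.15292 →lo
  mid=-2.50420 |R|=0.98601 →hi
  mid=-2.55311 |R|=1.06761 →lo
  mid=-2.52865 |R|=1.02635 →lo
  mid=-2.51643 |R|=1.00606 →lo
  mid=-2.51031 |R|=0.99601 →hi
  mid=-2.51337 |R|=1.00103 →lo
  ...
  [-2.51280,-2.51261] ⇒ x*=-2.5127
Interval (-2.5127, 0).

(-2.5127, 0).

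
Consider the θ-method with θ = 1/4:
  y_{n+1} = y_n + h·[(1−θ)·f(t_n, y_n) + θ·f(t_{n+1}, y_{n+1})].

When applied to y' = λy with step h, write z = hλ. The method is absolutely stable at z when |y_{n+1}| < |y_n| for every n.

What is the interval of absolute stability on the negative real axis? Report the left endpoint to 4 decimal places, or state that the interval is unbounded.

(-4.0000, 0).

Test eqn y'=λy, z=hλ:
  y_{n+1} = y_n + z·[3/4·y_n + 1/4·y_{n+1}] ⇒ (1 − 1/4z)y_{n+1} = (1 + 3/4z)y_n
  so R(z) = (1 + 3/4z)/(1 − 1/4z).

Find x<0 with |R(x)|<1.
x=-1.62: |R|=0.1530
R=−1: 1+3/4x = −1+1/4x ⇒ -1/2x=2 ⇒ x=2/(-1/2)=-4.0000
Confirm numerically:
  x=-3.333: |R|=0.81808 <1
  x=-2.934: |R|=0.69253 <1
  x=-2.753: |R|=0.63068 <1
  x=-4.469: |R|=1.11076 >1
  x=-4.255: |R|=1.06178 >1
  x=-4.106: |R|=1.02615 >1
So |R|<1 on (-4.0000, 0).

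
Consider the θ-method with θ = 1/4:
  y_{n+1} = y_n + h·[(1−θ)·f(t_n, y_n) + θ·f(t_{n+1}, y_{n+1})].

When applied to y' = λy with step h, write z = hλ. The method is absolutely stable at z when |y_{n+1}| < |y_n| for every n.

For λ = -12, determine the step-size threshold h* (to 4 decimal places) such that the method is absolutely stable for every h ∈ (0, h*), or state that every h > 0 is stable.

(-4.0000,0); λ=-12 ⇒ h* = (4)/12 = 0.3333.

Test eqn y'=λy, z=hλ:
  y_{n+1} = y_n + z·[3/4·y_n + 1/4·y_{n+1}] ⇒ (1 − 1/4z)y_{n+1} = (1 + 3/4z)y_n
  Hence R(z) = (1 + 3/4z)/(1 − 1/4z).

Boundary: |R(x)|=1, x<0.
x=-1.24: |R|=0.0534
R=−1: 1+3/4x = −1+1/4x ⇒ -1/2x=2 ⇒ x=2/(-1/2)=-4.0000
Confirm numerically:
  x=-3.696: |R|=0.92100 <1
  x=-3.188: |R|=0.77407 <1
  x=-1.999: |R|=0.33289 <1
  x=-4.560: |R|=1.13084 >1
  x=-4.087: |R|=1.02152 >1
Interval (-4.0000, 0).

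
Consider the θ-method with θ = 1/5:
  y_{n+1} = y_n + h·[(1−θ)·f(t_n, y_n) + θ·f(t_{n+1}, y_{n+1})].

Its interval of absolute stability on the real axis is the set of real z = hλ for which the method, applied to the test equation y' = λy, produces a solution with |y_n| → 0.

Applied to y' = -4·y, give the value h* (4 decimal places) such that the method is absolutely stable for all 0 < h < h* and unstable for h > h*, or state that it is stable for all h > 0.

On y'=λy, z=hλ:
  y_{n+1} = y_n + z·[4/5·y_n + 1/5·y_{n+1}] ⇒ (1 − 1/5z)y_{n+1} = (1 + 4/5z)y_n
  R(z) = (1 + 4/5z)/(1 − 1/5z).

Solve |R(x)|<1 on ℝ⁻.
x=-0.96: |R|=0.1946
R=−1: 1+4/5x = −1+1/5x ⇒ -3/5x=2 ⇒ x=2/(-3/5)=-3.3333
Confirm numerically:
  x=-3.311: |R|=0.99194 <1
  x=-2.607: |R|=0.71355 <1
  x=-2.390: |R|=0.61705 <1
  x=-1.568: |R|=0.19367 <1
  x=-3.844: |R|=1.17322 >1
  x=-3.686: |R|=1.12181 >1
Stable set (-3.3333, 0).

(-3.3333,0); λ=-4 ⇒ h* = (10/3)/4 = 0.8333.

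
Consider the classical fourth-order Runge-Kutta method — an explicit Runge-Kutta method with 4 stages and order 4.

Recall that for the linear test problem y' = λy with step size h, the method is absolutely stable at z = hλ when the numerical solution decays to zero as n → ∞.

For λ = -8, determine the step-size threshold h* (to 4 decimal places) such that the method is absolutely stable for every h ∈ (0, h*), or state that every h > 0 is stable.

(-2.7853,0); λ=-8 ⇒ h* = 0.3482.

With y'=λy (z=hλ):
  order 4, 4-stage ⇒ R(z)=1+z+z^2/2+z^3/6+z^4/24
  (e.g. R(-0.63)=0.53334, |R|=0.53334)

Need |R(x)|<1, x<0.
x=-0.63: |R|=0.5333
|R(-1.41)|=0.2815 |R(-1.08)|=0.3499 |R(-0.65)|=0.5229
Bisect:
  x_lo=-3.6593 |R|=3.3404  x_hi=-0.2959 |R|=0.7439
  mid=-1.97760 |R|=0.32612 →hi
  mid=-2.81846 |R|=1.05116 →lo
  mid=-2.39803 |R|=0.55678 →hi
  mid=-2.60824 |R|=0.76427 →hi
  mid=-2.71335 |R|=0.89684 →hi
  mid=-2.76590 |R|=0.97116 →hi
  mid=-2.79218 |R|=1.01043 →lo
  mid=-2.77904 |R|=0.99062 →hi
  mid=-2.78561 |R|=1.00048 →lo
  mid=-2.78233 |R|=0.99554 →hi
  ...
  [-2.78541,-2.78520] ⇒ x*=-2.7853
Interval (-2.7853, 0).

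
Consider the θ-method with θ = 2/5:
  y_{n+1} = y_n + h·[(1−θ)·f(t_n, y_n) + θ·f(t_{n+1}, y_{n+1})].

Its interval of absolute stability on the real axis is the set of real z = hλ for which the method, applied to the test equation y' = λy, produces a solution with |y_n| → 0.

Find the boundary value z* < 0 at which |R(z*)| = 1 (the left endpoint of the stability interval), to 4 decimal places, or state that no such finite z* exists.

With y'=λy (z=hλ):
  y_{n+1} = y_n + z·[3/5·y_n + 2/5·y_{n+1}] ⇒ (1 − 2/5z)y_{n+1} = (1 + 3/5z)y_n
  Hence R(z) = (1 + 3/5z)/(1 − 2/5z).

Solve |R(x)|<1 on ℝ⁻.
x=-1.18: |R|=0.1984
R=−1: 1+3/5x = −1+2/5x ⇒ -1/5x=2 ⇒ x=2/(-1/5)=-10.0000
Confirm numerically:
  x=-9.114: |R|=0.96186 <1
  x=-9.039: |R|=0.95836 <1
  x=-6.511: |R|=0.80640 <1
  x=-4.497: |R|=0.60676 <1
  x=-10.129: |R|=1.00511 >1
  x=-10.091: |R|=1.00361 >1
Interval (-10.0000, 0).

left endpoint -10.0000.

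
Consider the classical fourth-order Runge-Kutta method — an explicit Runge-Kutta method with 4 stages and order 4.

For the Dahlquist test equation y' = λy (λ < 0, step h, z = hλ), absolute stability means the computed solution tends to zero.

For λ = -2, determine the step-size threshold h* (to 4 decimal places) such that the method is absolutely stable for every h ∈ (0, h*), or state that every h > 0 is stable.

(-2.7853,0); λ=-2 ⇒ h* = 1.3926.

Set f=λy, z=hλ:
  order 4, 4-stage ⇒ R(z)=1+z+z^2/2+z^3/6+z^4/24
  (e.g. R(-1.07)=0.35289, |R|=0.35289)

Need |R(x)|<1, x<0.
x=-1.07: |R|=0.3529
|R(-2.67)|=0.8396 |R(-2.65)|=0.8145 |R(-2.56)|=0.7102
Bisect:
  x_lo=-3.5804 |R|=3.0270  x_hi=-0.1651 |R|=0.8478
  mid=-1.87275 |R|=0.29868 →hi
  mid=-2.72660 |R|=0.91506 →hi
  mid=-3.15352 |R|=1.71274 →lo
  mid=-2.94006 |R|=1.25954 →lo
  mid=-2.83333 |R|=1.07488 →lo
  mid=-2.77997 |R|=0.99200 →hi
  mid=-2.80665 |R|=1.03268 →lo
  mid=-2.79331 |R|=1.01215 →lo
  ...
  [-2.78539,-2.78518] ⇒ x*=-2.7853
Stable set (-2.7853, 0).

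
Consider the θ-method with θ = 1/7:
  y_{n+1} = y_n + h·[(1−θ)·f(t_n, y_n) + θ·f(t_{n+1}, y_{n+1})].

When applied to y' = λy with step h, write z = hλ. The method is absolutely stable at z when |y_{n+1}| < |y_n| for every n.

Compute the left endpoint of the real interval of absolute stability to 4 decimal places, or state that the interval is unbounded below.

With y'=λy (z=hλ):
  y_{n+1} = y_n + z·[6/7·y_n + 1/7·y_{n+1}] ⇒ (1 − 1/7z)y_{n+1} = (1 + 6/7z)y_n
  ⇒ R(z) = (1 + 6/7z)/(1 − 1/7z).

Need |R(x)|<1, x<0.
x=-0.69: |R|=0.3719
R=−1: 1+6/7x = −1+1/7x ⇒ -5/7x=2 ⇒ x=2/(-5/7)=-2.8000
Confirm numerically:
  x=-2.453: |R|=0.81646 <1
  x=-1.707: |R|=0.37234 <1
  x=-1.617: |R|=0.31357 <1
  x=-1.121: |R|=0.03374 <1
  x=-3.277: |R|=1.23207 >1
  x=-2.884: |R|=1.04249 >1
Interval (-2.8000, 0).

z* = -2.8000.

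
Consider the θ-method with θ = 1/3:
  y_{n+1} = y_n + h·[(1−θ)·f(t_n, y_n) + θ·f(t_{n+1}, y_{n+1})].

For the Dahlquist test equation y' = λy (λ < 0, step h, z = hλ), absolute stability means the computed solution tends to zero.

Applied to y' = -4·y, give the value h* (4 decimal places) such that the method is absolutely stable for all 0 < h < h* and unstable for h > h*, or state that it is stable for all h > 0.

On y'=λy, z=hλ:
  y_{n+1} = y_n + z·[2/3·y_n + 1/3·y_{n+1}] ⇒ (1 − 1/3z)y_{n+1} = (1 + 2/3z)y_n
  Hence R(z) = (1 + 2/3z)/(1 − 1/3z).

Boundary: |R(x)|=1, x<0.
x=-1.15: |R|=0.1687
R=−1: 1+2/3x = −1+1/3x ⇒ -1/3x=2 ⇒ x=2/(-1/3)=-6.0000
Confirm numerically:
  x=-5.610: |R|=0.95470 <1
  x=-4.385: |R|=0.78131 <1
  x=-4.198: |R|=0.74965 <1
  x=-3.124: |R|=0.53037 <1
  x=-6.430: |R|=1.04560 >1
  x=-6.312: |R|=1.03351 >1
  x=-6.223: |R|=1.02418 >1
Stable set (-6.0000, 0).

(-6.0000,0); λ=-4 ⇒ h* = (6)/4 = 1.5000.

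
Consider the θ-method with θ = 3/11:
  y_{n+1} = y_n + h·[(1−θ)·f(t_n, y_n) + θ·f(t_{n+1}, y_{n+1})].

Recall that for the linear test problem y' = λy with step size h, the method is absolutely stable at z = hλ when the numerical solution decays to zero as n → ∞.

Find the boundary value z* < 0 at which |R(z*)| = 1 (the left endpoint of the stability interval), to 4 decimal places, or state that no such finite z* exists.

Set f=λy, z=hλ:
  y_{n+1} = y_n + z·[8/11·y_n + 3/11·y_{n+1}] ⇒ (1 − 3/11z)y_{n+1} = (1 + 8/11z)y_n
  Hence R(z) = (1 + 8/11z)/(1 − 3/11z).

Solve |R(x)|<1 on ℝ⁻.
x=-0.69: |R|=0.4193
R=−1: 1+8/11x = −1+3/11x ⇒ -5/11x=2 ⇒ x=2/(-5/11)=-4.4000
Confirm numerically:
  x=-3.686: |R|=0.83815 <1
  x=-3.592: |R|=0.81447 <1
  x=-2.936: |R|=0.63045 <1
  x=-2.201: |R|=0.37539 <1
  x=-4.892: |R|=1.09581 >1
  x=-4.586: |R|=1.03756 >1
So |R|<1 on (-4.4000, 0).

left endpoint -4.4000.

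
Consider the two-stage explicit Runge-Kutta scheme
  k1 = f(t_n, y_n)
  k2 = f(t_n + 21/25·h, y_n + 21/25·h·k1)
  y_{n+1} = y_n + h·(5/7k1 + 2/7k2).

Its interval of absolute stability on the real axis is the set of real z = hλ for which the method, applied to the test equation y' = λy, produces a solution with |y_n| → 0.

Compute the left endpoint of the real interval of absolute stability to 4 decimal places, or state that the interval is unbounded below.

z* = -4.1667.

Test eqn y'=λy, z=hλ:
  k1=λy_n ⇒ h·k1=z·y_n;  k2=λ(1+21/25z)y_n ⇒ h·k2=z(1+21/25z)y_n
  y_{n+1}/y_n = 1 + 5/7z + 2/7z(1+21/25z) = 1 + z + 6/25z²
  Hence R(z) = 1 + z + 6/25z².

Solve |R(x)|<1 on ℝ⁻.
x=-1.19: |R|=0.1499
R=1: x+6/25x²=0 ⇒ x=−25/6=-4.1667; min R=1−1/(4·6/25)=-0.0417>−1
Confirm numerically:
  x=-3.817: |R|=0.67968 <1
  x=-2.476: |R|=0.00466 <1
  x=-2.045: |R|=0.04131 <1
  x=-4.752: |R|=1.66756 >1
  x=-4.694: |R|=1.59407 >1
  x=-4.288: |R|=1.12487 >1
Interval (-4.1667, 0).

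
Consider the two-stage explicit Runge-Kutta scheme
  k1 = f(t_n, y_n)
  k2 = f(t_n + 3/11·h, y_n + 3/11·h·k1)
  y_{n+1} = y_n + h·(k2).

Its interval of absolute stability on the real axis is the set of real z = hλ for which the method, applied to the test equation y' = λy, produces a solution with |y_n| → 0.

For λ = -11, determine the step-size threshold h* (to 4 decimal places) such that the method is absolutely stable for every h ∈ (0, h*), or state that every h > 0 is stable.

Set f=λy, z=hλ:
  k1=λy_n ⇒ h·k1=z·y_n;  k2=λ(1+3/11z)y_n ⇒ h·k2=z(1+3/11z)y_n
  y_{n+1}/y_n = 1 + z(1+3/11z) = 1 + z + 3/11z²
  Hence R(z) = 1 + z + 3/11z².

Boundary: |R(x)|=1, x<0.
x=-0.77: |R|=0.3917
R=1: x+3/11x²=0 ⇒ x=−11/3=-3.6667; min R=1−1/(4·3/11)=0.0833>−1
Confirm numerically:
  x=-3.287: |R|=0.65965 <1
  x=-2.164: |R|=0.11315 <1
  x=-1.467: |R|=0.11993 <1
  x=-4.015: |R|=1.38142 >1
  x=-4.002: |R|=1.36600 >1
  x=-3.804: |R|=1.14248 >1
Stable set (-3.6667, 0).

(-3.6667,0); λ=-11 ⇒ h* = (11/3)/11 = 0.3333.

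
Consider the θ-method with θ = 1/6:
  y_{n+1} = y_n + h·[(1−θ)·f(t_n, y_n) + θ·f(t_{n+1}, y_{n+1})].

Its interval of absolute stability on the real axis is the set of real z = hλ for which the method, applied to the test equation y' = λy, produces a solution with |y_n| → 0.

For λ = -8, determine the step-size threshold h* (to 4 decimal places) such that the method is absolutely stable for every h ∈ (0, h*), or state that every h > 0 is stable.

(-3.0000,0); λ=-8 ⇒ h* = (3)/8 = 0.3750.

With y'=λy (z=hλ):
  y_{n+1} = y_n + z·[5/6·y_n + 1/6·y_{n+1}] ⇒ (1 − 1/6z)y_{n+1} = (1 + 5/6z)y_n
  R(z) = (1 + 5/6z)/(1 − 1/6z).

Solve |R(x)|<1 on ℝ⁻.
x=-0.45: |R|=0.5814
R=−1: 1+5/6x = −1+1/6x ⇒ -2/3x=2 ⇒ x=2/(-2/3)=-3.0000
Confirm numerically:
  x=-2.687: |R|=0.85588 <1
  x=-1.997: |R|=0.49831 <1
  x=-1.669: |R|=0.30578 <1
  x=-1.275: |R|=0.05155 <1
  x=-3.576: |R|=1.24060 >1
  x=-3.299: |R|=1.12862 >1
So |R|<1 on (-3.0000, 0).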